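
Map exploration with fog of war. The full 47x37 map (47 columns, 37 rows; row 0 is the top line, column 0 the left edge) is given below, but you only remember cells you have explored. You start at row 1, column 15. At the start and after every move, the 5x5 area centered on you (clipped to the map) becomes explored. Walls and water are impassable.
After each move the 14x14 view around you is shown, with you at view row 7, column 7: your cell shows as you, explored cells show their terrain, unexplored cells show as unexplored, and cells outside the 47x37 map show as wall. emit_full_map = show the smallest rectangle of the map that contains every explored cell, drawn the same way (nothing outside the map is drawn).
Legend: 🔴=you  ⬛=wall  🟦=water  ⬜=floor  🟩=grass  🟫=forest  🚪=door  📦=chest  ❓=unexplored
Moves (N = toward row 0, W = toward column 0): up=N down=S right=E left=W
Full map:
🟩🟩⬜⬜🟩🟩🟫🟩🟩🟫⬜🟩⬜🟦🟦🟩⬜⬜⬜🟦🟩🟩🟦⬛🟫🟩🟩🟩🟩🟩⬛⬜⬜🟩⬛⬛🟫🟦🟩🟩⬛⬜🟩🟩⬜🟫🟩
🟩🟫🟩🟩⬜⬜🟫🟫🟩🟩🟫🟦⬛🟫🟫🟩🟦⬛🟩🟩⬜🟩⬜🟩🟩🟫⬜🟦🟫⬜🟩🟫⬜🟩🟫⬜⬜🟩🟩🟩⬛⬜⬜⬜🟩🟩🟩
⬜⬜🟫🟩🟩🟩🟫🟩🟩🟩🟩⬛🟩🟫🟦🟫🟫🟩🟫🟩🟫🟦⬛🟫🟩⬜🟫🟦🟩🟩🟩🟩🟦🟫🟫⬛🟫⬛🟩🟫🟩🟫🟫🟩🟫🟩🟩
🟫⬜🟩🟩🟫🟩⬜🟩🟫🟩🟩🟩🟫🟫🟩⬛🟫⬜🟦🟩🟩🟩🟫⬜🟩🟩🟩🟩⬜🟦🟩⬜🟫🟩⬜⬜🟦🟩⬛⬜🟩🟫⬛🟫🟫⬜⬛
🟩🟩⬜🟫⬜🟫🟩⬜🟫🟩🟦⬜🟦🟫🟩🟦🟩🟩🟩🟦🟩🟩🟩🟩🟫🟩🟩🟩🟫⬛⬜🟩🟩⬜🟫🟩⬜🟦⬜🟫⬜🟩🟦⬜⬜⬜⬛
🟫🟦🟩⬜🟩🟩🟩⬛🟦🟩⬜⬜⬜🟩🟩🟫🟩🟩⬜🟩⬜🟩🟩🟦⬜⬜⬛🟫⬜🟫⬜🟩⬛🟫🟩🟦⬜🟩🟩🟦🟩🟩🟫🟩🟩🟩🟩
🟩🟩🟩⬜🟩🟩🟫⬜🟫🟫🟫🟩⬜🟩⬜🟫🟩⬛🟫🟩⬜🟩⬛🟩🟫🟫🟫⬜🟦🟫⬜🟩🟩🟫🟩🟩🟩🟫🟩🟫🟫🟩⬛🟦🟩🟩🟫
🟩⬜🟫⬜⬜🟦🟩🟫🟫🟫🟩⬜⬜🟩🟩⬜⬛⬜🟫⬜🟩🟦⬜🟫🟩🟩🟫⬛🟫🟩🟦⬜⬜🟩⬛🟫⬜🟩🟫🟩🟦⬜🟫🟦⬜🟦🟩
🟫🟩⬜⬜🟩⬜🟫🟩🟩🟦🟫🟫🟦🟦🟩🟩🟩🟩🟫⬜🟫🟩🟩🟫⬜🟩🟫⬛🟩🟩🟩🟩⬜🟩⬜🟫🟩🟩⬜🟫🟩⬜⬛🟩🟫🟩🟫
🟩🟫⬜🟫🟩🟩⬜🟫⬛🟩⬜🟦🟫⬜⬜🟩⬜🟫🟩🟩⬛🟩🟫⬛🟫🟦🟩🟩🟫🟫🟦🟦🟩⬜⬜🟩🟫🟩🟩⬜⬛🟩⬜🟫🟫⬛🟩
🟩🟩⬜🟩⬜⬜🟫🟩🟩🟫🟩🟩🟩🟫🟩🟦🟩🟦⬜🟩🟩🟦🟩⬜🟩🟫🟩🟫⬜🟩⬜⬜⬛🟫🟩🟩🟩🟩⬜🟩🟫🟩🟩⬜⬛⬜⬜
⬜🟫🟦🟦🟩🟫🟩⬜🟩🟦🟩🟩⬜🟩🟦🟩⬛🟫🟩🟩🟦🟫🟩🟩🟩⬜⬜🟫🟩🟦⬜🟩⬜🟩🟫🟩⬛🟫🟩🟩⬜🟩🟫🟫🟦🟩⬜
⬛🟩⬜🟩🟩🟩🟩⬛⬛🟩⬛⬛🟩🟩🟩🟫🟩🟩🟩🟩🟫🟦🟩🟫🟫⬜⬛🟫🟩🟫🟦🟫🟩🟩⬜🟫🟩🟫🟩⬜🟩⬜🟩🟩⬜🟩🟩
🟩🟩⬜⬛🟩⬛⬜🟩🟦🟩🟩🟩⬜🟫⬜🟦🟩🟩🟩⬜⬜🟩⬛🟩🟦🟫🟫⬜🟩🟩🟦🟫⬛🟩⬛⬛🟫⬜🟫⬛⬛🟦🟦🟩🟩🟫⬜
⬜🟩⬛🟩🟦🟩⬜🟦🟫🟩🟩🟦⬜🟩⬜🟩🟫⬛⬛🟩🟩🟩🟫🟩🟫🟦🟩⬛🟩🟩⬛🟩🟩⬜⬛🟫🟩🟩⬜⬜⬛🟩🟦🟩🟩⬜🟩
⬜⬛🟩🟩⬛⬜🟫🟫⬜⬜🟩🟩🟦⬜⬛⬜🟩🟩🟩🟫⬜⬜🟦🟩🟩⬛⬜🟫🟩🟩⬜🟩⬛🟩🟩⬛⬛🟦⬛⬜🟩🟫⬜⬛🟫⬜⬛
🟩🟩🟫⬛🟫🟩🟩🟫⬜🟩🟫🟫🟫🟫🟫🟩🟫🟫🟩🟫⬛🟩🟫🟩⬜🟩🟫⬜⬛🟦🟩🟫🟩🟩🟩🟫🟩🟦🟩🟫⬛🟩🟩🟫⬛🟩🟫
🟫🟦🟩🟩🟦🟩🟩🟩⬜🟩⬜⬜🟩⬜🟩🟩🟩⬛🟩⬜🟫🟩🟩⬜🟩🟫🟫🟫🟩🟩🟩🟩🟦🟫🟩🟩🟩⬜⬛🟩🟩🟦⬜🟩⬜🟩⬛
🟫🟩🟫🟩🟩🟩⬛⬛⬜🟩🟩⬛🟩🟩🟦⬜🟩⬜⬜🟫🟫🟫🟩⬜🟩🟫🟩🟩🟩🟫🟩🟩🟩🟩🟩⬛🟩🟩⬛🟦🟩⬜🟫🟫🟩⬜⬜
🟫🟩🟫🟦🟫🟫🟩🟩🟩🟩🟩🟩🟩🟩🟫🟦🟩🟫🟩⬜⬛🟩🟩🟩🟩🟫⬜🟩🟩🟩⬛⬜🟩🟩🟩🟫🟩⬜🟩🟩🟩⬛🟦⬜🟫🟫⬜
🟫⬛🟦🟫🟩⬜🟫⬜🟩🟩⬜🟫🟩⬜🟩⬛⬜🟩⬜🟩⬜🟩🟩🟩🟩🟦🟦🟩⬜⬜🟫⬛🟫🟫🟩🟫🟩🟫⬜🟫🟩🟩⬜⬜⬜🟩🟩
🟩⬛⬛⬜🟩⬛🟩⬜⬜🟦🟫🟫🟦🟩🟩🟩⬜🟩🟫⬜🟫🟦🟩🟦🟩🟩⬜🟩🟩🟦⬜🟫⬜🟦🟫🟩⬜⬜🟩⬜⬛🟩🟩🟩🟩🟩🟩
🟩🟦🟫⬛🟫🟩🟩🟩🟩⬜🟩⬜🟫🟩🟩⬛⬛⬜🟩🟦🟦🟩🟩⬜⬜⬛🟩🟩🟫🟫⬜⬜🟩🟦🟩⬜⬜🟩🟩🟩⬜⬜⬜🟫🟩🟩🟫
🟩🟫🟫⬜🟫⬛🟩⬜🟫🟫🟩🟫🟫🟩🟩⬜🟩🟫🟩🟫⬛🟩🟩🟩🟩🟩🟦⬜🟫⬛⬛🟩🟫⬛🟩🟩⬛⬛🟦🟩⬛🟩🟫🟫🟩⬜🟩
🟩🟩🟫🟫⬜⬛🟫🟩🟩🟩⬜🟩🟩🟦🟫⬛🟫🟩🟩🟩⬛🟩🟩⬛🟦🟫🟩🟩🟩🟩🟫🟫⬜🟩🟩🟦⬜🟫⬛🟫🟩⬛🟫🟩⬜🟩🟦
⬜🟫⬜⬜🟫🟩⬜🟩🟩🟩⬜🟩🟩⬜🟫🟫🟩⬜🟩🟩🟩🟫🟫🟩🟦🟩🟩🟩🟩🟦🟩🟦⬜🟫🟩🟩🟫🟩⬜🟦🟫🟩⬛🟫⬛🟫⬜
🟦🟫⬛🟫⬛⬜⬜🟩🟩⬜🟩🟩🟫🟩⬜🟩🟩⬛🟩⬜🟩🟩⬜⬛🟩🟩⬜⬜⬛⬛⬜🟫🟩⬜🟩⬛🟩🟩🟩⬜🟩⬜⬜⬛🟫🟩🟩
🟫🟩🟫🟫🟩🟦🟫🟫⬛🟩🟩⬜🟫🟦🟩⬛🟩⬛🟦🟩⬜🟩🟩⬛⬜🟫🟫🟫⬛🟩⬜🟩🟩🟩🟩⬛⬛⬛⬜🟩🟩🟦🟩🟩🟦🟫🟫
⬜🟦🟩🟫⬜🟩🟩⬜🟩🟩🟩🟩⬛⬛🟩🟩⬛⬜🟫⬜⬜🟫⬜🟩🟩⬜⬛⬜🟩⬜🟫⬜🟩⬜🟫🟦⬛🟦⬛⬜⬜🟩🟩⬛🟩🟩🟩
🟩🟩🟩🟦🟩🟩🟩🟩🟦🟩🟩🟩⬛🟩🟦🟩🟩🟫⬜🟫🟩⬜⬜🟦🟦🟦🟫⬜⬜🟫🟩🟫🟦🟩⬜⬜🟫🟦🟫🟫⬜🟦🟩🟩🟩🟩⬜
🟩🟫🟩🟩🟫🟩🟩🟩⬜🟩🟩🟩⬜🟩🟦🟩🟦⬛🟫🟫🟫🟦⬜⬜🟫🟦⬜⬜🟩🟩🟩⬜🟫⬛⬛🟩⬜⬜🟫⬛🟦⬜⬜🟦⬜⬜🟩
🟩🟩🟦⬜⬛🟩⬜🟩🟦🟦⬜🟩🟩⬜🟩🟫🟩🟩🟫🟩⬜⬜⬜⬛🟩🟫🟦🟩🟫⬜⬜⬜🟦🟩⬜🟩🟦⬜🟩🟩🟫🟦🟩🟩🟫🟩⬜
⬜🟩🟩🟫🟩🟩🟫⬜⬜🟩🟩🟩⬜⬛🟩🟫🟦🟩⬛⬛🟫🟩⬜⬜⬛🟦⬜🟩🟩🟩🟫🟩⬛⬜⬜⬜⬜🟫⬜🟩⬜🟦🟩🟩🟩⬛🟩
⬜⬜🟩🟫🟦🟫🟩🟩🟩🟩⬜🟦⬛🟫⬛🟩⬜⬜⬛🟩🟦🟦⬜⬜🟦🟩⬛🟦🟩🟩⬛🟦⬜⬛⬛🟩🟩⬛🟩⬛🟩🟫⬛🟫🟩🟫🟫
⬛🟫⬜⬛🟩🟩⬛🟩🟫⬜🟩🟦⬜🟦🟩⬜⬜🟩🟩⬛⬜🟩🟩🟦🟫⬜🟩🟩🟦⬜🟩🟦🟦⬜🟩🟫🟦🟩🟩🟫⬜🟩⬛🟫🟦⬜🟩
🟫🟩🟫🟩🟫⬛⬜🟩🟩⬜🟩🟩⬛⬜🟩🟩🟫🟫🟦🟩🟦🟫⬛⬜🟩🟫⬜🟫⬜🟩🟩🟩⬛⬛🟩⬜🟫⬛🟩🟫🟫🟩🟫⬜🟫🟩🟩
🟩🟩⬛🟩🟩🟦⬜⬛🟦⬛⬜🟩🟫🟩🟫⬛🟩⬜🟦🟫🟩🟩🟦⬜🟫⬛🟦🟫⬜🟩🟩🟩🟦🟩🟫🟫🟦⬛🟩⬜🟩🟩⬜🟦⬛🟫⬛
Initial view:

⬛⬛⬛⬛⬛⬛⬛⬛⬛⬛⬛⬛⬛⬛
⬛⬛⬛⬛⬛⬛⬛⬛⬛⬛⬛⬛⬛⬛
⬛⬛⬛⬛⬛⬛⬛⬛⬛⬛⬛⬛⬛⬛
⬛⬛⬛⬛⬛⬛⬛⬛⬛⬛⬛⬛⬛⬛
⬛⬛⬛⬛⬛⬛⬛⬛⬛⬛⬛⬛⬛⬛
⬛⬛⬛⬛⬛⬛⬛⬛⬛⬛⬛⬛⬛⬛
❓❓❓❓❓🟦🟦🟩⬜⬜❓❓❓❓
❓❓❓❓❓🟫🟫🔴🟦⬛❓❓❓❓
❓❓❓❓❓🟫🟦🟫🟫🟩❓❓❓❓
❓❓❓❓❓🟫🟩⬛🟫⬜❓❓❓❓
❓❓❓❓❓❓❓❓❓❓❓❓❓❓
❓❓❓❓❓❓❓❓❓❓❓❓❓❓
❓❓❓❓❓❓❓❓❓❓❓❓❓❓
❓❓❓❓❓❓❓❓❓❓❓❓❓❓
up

⬛⬛⬛⬛⬛⬛⬛⬛⬛⬛⬛⬛⬛⬛
⬛⬛⬛⬛⬛⬛⬛⬛⬛⬛⬛⬛⬛⬛
⬛⬛⬛⬛⬛⬛⬛⬛⬛⬛⬛⬛⬛⬛
⬛⬛⬛⬛⬛⬛⬛⬛⬛⬛⬛⬛⬛⬛
⬛⬛⬛⬛⬛⬛⬛⬛⬛⬛⬛⬛⬛⬛
⬛⬛⬛⬛⬛⬛⬛⬛⬛⬛⬛⬛⬛⬛
⬛⬛⬛⬛⬛⬛⬛⬛⬛⬛⬛⬛⬛⬛
❓❓❓❓❓🟦🟦🔴⬜⬜❓❓❓❓
❓❓❓❓❓🟫🟫🟩🟦⬛❓❓❓❓
❓❓❓❓❓🟫🟦🟫🟫🟩❓❓❓❓
❓❓❓❓❓🟫🟩⬛🟫⬜❓❓❓❓
❓❓❓❓❓❓❓❓❓❓❓❓❓❓
❓❓❓❓❓❓❓❓❓❓❓❓❓❓
❓❓❓❓❓❓❓❓❓❓❓❓❓❓

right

⬛⬛⬛⬛⬛⬛⬛⬛⬛⬛⬛⬛⬛⬛
⬛⬛⬛⬛⬛⬛⬛⬛⬛⬛⬛⬛⬛⬛
⬛⬛⬛⬛⬛⬛⬛⬛⬛⬛⬛⬛⬛⬛
⬛⬛⬛⬛⬛⬛⬛⬛⬛⬛⬛⬛⬛⬛
⬛⬛⬛⬛⬛⬛⬛⬛⬛⬛⬛⬛⬛⬛
⬛⬛⬛⬛⬛⬛⬛⬛⬛⬛⬛⬛⬛⬛
⬛⬛⬛⬛⬛⬛⬛⬛⬛⬛⬛⬛⬛⬛
❓❓❓❓🟦🟦🟩🔴⬜⬜❓❓❓❓
❓❓❓❓🟫🟫🟩🟦⬛🟩❓❓❓❓
❓❓❓❓🟫🟦🟫🟫🟩🟫❓❓❓❓
❓❓❓❓🟫🟩⬛🟫⬜❓❓❓❓❓
❓❓❓❓❓❓❓❓❓❓❓❓❓❓
❓❓❓❓❓❓❓❓❓❓❓❓❓❓
❓❓❓❓❓❓❓❓❓❓❓❓❓❓

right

⬛⬛⬛⬛⬛⬛⬛⬛⬛⬛⬛⬛⬛⬛
⬛⬛⬛⬛⬛⬛⬛⬛⬛⬛⬛⬛⬛⬛
⬛⬛⬛⬛⬛⬛⬛⬛⬛⬛⬛⬛⬛⬛
⬛⬛⬛⬛⬛⬛⬛⬛⬛⬛⬛⬛⬛⬛
⬛⬛⬛⬛⬛⬛⬛⬛⬛⬛⬛⬛⬛⬛
⬛⬛⬛⬛⬛⬛⬛⬛⬛⬛⬛⬛⬛⬛
⬛⬛⬛⬛⬛⬛⬛⬛⬛⬛⬛⬛⬛⬛
❓❓❓🟦🟦🟩⬜🔴⬜🟦❓❓❓❓
❓❓❓🟫🟫🟩🟦⬛🟩🟩❓❓❓❓
❓❓❓🟫🟦🟫🟫🟩🟫🟩❓❓❓❓
❓❓❓🟫🟩⬛🟫⬜❓❓❓❓❓❓
❓❓❓❓❓❓❓❓❓❓❓❓❓❓
❓❓❓❓❓❓❓❓❓❓❓❓❓❓
❓❓❓❓❓❓❓❓❓❓❓❓❓❓

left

⬛⬛⬛⬛⬛⬛⬛⬛⬛⬛⬛⬛⬛⬛
⬛⬛⬛⬛⬛⬛⬛⬛⬛⬛⬛⬛⬛⬛
⬛⬛⬛⬛⬛⬛⬛⬛⬛⬛⬛⬛⬛⬛
⬛⬛⬛⬛⬛⬛⬛⬛⬛⬛⬛⬛⬛⬛
⬛⬛⬛⬛⬛⬛⬛⬛⬛⬛⬛⬛⬛⬛
⬛⬛⬛⬛⬛⬛⬛⬛⬛⬛⬛⬛⬛⬛
⬛⬛⬛⬛⬛⬛⬛⬛⬛⬛⬛⬛⬛⬛
❓❓❓❓🟦🟦🟩🔴⬜⬜🟦❓❓❓
❓❓❓❓🟫🟫🟩🟦⬛🟩🟩❓❓❓
❓❓❓❓🟫🟦🟫🟫🟩🟫🟩❓❓❓
❓❓❓❓🟫🟩⬛🟫⬜❓❓❓❓❓
❓❓❓❓❓❓❓❓❓❓❓❓❓❓
❓❓❓❓❓❓❓❓❓❓❓❓❓❓
❓❓❓❓❓❓❓❓❓❓❓❓❓❓

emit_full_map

🟦🟦🟩🔴⬜⬜🟦
🟫🟫🟩🟦⬛🟩🟩
🟫🟦🟫🟫🟩🟫🟩
🟫🟩⬛🟫⬜❓❓

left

⬛⬛⬛⬛⬛⬛⬛⬛⬛⬛⬛⬛⬛⬛
⬛⬛⬛⬛⬛⬛⬛⬛⬛⬛⬛⬛⬛⬛
⬛⬛⬛⬛⬛⬛⬛⬛⬛⬛⬛⬛⬛⬛
⬛⬛⬛⬛⬛⬛⬛⬛⬛⬛⬛⬛⬛⬛
⬛⬛⬛⬛⬛⬛⬛⬛⬛⬛⬛⬛⬛⬛
⬛⬛⬛⬛⬛⬛⬛⬛⬛⬛⬛⬛⬛⬛
⬛⬛⬛⬛⬛⬛⬛⬛⬛⬛⬛⬛⬛⬛
❓❓❓❓❓🟦🟦🔴⬜⬜⬜🟦❓❓
❓❓❓❓❓🟫🟫🟩🟦⬛🟩🟩❓❓
❓❓❓❓❓🟫🟦🟫🟫🟩🟫🟩❓❓
❓❓❓❓❓🟫🟩⬛🟫⬜❓❓❓❓
❓❓❓❓❓❓❓❓❓❓❓❓❓❓
❓❓❓❓❓❓❓❓❓❓❓❓❓❓
❓❓❓❓❓❓❓❓❓❓❓❓❓❓

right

⬛⬛⬛⬛⬛⬛⬛⬛⬛⬛⬛⬛⬛⬛
⬛⬛⬛⬛⬛⬛⬛⬛⬛⬛⬛⬛⬛⬛
⬛⬛⬛⬛⬛⬛⬛⬛⬛⬛⬛⬛⬛⬛
⬛⬛⬛⬛⬛⬛⬛⬛⬛⬛⬛⬛⬛⬛
⬛⬛⬛⬛⬛⬛⬛⬛⬛⬛⬛⬛⬛⬛
⬛⬛⬛⬛⬛⬛⬛⬛⬛⬛⬛⬛⬛⬛
⬛⬛⬛⬛⬛⬛⬛⬛⬛⬛⬛⬛⬛⬛
❓❓❓❓🟦🟦🟩🔴⬜⬜🟦❓❓❓
❓❓❓❓🟫🟫🟩🟦⬛🟩🟩❓❓❓
❓❓❓❓🟫🟦🟫🟫🟩🟫🟩❓❓❓
❓❓❓❓🟫🟩⬛🟫⬜❓❓❓❓❓
❓❓❓❓❓❓❓❓❓❓❓❓❓❓
❓❓❓❓❓❓❓❓❓❓❓❓❓❓
❓❓❓❓❓❓❓❓❓❓❓❓❓❓

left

⬛⬛⬛⬛⬛⬛⬛⬛⬛⬛⬛⬛⬛⬛
⬛⬛⬛⬛⬛⬛⬛⬛⬛⬛⬛⬛⬛⬛
⬛⬛⬛⬛⬛⬛⬛⬛⬛⬛⬛⬛⬛⬛
⬛⬛⬛⬛⬛⬛⬛⬛⬛⬛⬛⬛⬛⬛
⬛⬛⬛⬛⬛⬛⬛⬛⬛⬛⬛⬛⬛⬛
⬛⬛⬛⬛⬛⬛⬛⬛⬛⬛⬛⬛⬛⬛
⬛⬛⬛⬛⬛⬛⬛⬛⬛⬛⬛⬛⬛⬛
❓❓❓❓❓🟦🟦🔴⬜⬜⬜🟦❓❓
❓❓❓❓❓🟫🟫🟩🟦⬛🟩🟩❓❓
❓❓❓❓❓🟫🟦🟫🟫🟩🟫🟩❓❓
❓❓❓❓❓🟫🟩⬛🟫⬜❓❓❓❓
❓❓❓❓❓❓❓❓❓❓❓❓❓❓
❓❓❓❓❓❓❓❓❓❓❓❓❓❓
❓❓❓❓❓❓❓❓❓❓❓❓❓❓


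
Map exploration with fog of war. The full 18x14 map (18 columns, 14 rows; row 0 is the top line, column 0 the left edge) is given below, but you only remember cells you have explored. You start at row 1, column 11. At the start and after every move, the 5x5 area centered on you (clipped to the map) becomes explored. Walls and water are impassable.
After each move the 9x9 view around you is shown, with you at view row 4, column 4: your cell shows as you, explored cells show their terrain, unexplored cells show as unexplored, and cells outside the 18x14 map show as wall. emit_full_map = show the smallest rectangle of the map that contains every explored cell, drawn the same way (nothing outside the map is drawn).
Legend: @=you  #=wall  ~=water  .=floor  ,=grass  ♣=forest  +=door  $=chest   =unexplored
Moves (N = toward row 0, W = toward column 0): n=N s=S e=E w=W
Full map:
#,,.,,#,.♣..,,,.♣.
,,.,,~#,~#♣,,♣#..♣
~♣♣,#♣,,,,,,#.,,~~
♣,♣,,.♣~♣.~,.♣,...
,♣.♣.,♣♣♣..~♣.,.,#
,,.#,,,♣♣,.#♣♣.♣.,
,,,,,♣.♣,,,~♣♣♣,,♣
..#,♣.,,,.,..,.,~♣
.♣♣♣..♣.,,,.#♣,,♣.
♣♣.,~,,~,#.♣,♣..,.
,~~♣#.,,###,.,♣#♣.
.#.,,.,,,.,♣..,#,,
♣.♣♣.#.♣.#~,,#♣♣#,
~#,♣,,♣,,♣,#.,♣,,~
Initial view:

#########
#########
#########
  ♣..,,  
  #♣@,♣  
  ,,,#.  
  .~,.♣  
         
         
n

#########
#########
#########
#########
  ♣.@,,  
  #♣,,♣  
  ,,,#.  
  .~,.♣  
         

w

#########
#########
#########
#########
  .♣@.,, 
  ~#♣,,♣ 
  ,,,,#. 
   .~,.♣ 
         

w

#########
#########
#########
#########
  ,.@..,,
  ,~#♣,,♣
  ,,,,,#.
    .~,.♣
         

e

#########
#########
#########
#########
 ,.♣@.,, 
 ,~#♣,,♣ 
 ,,,,,#. 
   .~,.♣ 
         

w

#########
#########
#########
#########
  ,.@..,,
  ,~#♣,,♣
  ,,,,,#.
    .~,.♣
         

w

#########
#########
#########
#########
  #,@♣..,
  #,~#♣,,
  ,,,,,,#
     .~,.
         

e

#########
#########
#########
#########
 #,.@..,,
 #,~#♣,,♣
 ,,,,,,#.
    .~,.♣
         

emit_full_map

#,.@..,,
#,~#♣,,♣
,,,,,,#.
   .~,.♣

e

#########
#########
#########
#########
#,.♣@.,, 
#,~#♣,,♣ 
,,,,,,#. 
   .~,.♣ 
         

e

#########
#########
#########
#########
,.♣.@,,  
,~#♣,,♣  
,,,,,#.  
  .~,.♣  
         

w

#########
#########
#########
#########
#,.♣@.,, 
#,~#♣,,♣ 
,,,,,,#. 
   .~,.♣ 
         

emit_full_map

#,.♣@.,,
#,~#♣,,♣
,,,,,,#.
   .~,.♣


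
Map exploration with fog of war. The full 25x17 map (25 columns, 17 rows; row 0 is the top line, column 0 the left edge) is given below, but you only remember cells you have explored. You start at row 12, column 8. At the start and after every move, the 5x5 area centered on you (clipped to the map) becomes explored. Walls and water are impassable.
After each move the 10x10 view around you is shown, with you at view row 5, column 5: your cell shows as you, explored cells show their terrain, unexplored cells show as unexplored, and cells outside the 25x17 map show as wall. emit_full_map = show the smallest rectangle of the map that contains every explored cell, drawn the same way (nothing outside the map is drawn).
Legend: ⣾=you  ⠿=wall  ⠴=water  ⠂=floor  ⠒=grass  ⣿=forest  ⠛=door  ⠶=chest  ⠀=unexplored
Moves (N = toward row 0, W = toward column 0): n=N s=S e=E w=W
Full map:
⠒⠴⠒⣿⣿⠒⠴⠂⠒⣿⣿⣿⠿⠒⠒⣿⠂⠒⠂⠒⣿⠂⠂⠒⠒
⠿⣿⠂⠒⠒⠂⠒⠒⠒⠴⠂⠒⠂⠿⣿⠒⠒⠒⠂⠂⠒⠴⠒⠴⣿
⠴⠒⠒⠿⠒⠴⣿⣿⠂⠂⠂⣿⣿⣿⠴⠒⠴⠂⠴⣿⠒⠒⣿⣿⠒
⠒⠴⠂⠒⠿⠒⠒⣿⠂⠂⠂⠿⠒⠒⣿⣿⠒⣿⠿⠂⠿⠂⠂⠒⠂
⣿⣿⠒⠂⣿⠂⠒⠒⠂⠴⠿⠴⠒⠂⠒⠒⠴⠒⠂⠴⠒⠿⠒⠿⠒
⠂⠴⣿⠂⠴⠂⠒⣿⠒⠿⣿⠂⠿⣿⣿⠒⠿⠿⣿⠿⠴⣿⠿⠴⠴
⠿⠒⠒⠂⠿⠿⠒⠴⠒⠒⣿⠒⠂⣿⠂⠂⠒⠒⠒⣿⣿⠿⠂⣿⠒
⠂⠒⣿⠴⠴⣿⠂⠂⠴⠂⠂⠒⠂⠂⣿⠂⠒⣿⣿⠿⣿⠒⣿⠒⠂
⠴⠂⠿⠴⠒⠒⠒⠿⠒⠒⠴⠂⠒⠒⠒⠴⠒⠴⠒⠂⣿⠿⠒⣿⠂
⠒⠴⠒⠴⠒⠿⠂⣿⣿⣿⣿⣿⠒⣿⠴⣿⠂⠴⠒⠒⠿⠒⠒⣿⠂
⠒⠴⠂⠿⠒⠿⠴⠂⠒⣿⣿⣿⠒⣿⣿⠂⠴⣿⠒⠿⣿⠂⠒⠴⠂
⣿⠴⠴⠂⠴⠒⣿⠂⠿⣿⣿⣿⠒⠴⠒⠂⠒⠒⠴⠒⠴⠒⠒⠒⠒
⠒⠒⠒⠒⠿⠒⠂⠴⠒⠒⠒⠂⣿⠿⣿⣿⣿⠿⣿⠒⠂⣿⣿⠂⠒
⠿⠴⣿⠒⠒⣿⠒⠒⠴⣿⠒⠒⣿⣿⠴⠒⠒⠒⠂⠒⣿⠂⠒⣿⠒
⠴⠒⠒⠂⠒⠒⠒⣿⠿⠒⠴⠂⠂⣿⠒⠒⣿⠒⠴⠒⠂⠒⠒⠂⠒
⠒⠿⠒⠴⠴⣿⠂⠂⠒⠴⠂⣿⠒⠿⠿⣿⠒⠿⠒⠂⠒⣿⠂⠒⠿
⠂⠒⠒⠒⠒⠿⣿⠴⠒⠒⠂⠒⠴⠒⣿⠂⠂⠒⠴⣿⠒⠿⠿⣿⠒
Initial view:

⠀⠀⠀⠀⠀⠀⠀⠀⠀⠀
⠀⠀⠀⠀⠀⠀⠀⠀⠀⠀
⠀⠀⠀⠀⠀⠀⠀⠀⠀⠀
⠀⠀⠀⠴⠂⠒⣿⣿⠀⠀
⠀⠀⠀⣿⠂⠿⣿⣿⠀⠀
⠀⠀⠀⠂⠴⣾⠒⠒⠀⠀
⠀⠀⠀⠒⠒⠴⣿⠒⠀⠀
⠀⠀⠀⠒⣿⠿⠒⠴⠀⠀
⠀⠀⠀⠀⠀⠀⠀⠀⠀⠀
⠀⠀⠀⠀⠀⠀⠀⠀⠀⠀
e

⠀⠀⠀⠀⠀⠀⠀⠀⠀⠀
⠀⠀⠀⠀⠀⠀⠀⠀⠀⠀
⠀⠀⠀⠀⠀⠀⠀⠀⠀⠀
⠀⠀⠴⠂⠒⣿⣿⣿⠀⠀
⠀⠀⣿⠂⠿⣿⣿⣿⠀⠀
⠀⠀⠂⠴⠒⣾⠒⠂⠀⠀
⠀⠀⠒⠒⠴⣿⠒⠒⠀⠀
⠀⠀⠒⣿⠿⠒⠴⠂⠀⠀
⠀⠀⠀⠀⠀⠀⠀⠀⠀⠀
⠀⠀⠀⠀⠀⠀⠀⠀⠀⠀

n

⠀⠀⠀⠀⠀⠀⠀⠀⠀⠀
⠀⠀⠀⠀⠀⠀⠀⠀⠀⠀
⠀⠀⠀⠀⠀⠀⠀⠀⠀⠀
⠀⠀⠀⣿⣿⣿⣿⣿⠀⠀
⠀⠀⠴⠂⠒⣿⣿⣿⠀⠀
⠀⠀⣿⠂⠿⣾⣿⣿⠀⠀
⠀⠀⠂⠴⠒⠒⠒⠂⠀⠀
⠀⠀⠒⠒⠴⣿⠒⠒⠀⠀
⠀⠀⠒⣿⠿⠒⠴⠂⠀⠀
⠀⠀⠀⠀⠀⠀⠀⠀⠀⠀

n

⠀⠀⠀⠀⠀⠀⠀⠀⠀⠀
⠀⠀⠀⠀⠀⠀⠀⠀⠀⠀
⠀⠀⠀⠀⠀⠀⠀⠀⠀⠀
⠀⠀⠀⠿⠒⠒⠴⠂⠀⠀
⠀⠀⠀⣿⣿⣿⣿⣿⠀⠀
⠀⠀⠴⠂⠒⣾⣿⣿⠀⠀
⠀⠀⣿⠂⠿⣿⣿⣿⠀⠀
⠀⠀⠂⠴⠒⠒⠒⠂⠀⠀
⠀⠀⠒⠒⠴⣿⠒⠒⠀⠀
⠀⠀⠒⣿⠿⠒⠴⠂⠀⠀

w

⠀⠀⠀⠀⠀⠀⠀⠀⠀⠀
⠀⠀⠀⠀⠀⠀⠀⠀⠀⠀
⠀⠀⠀⠀⠀⠀⠀⠀⠀⠀
⠀⠀⠀⠒⠿⠒⠒⠴⠂⠀
⠀⠀⠀⠂⣿⣿⣿⣿⣿⠀
⠀⠀⠀⠴⠂⣾⣿⣿⣿⠀
⠀⠀⠀⣿⠂⠿⣿⣿⣿⠀
⠀⠀⠀⠂⠴⠒⠒⠒⠂⠀
⠀⠀⠀⠒⠒⠴⣿⠒⠒⠀
⠀⠀⠀⠒⣿⠿⠒⠴⠂⠀

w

⠀⠀⠀⠀⠀⠀⠀⠀⠀⠀
⠀⠀⠀⠀⠀⠀⠀⠀⠀⠀
⠀⠀⠀⠀⠀⠀⠀⠀⠀⠀
⠀⠀⠀⠒⠒⠿⠒⠒⠴⠂
⠀⠀⠀⠿⠂⣿⣿⣿⣿⣿
⠀⠀⠀⠿⠴⣾⠒⣿⣿⣿
⠀⠀⠀⠒⣿⠂⠿⣿⣿⣿
⠀⠀⠀⠒⠂⠴⠒⠒⠒⠂
⠀⠀⠀⠀⠒⠒⠴⣿⠒⠒
⠀⠀⠀⠀⠒⣿⠿⠒⠴⠂

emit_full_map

⠒⠒⠿⠒⠒⠴⠂
⠿⠂⣿⣿⣿⣿⣿
⠿⠴⣾⠒⣿⣿⣿
⠒⣿⠂⠿⣿⣿⣿
⠒⠂⠴⠒⠒⠒⠂
⠀⠒⠒⠴⣿⠒⠒
⠀⠒⣿⠿⠒⠴⠂

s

⠀⠀⠀⠀⠀⠀⠀⠀⠀⠀
⠀⠀⠀⠀⠀⠀⠀⠀⠀⠀
⠀⠀⠀⠒⠒⠿⠒⠒⠴⠂
⠀⠀⠀⠿⠂⣿⣿⣿⣿⣿
⠀⠀⠀⠿⠴⠂⠒⣿⣿⣿
⠀⠀⠀⠒⣿⣾⠿⣿⣿⣿
⠀⠀⠀⠒⠂⠴⠒⠒⠒⠂
⠀⠀⠀⣿⠒⠒⠴⣿⠒⠒
⠀⠀⠀⠀⠒⣿⠿⠒⠴⠂
⠀⠀⠀⠀⠀⠀⠀⠀⠀⠀

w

⠀⠀⠀⠀⠀⠀⠀⠀⠀⠀
⠀⠀⠀⠀⠀⠀⠀⠀⠀⠀
⠀⠀⠀⠀⠒⠒⠿⠒⠒⠴
⠀⠀⠀⠒⠿⠂⣿⣿⣿⣿
⠀⠀⠀⠒⠿⠴⠂⠒⣿⣿
⠀⠀⠀⠴⠒⣾⠂⠿⣿⣿
⠀⠀⠀⠿⠒⠂⠴⠒⠒⠒
⠀⠀⠀⠒⣿⠒⠒⠴⣿⠒
⠀⠀⠀⠀⠀⠒⣿⠿⠒⠴
⠀⠀⠀⠀⠀⠀⠀⠀⠀⠀

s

⠀⠀⠀⠀⠀⠀⠀⠀⠀⠀
⠀⠀⠀⠀⠒⠒⠿⠒⠒⠴
⠀⠀⠀⠒⠿⠂⣿⣿⣿⣿
⠀⠀⠀⠒⠿⠴⠂⠒⣿⣿
⠀⠀⠀⠴⠒⣿⠂⠿⣿⣿
⠀⠀⠀⠿⠒⣾⠴⠒⠒⠒
⠀⠀⠀⠒⣿⠒⠒⠴⣿⠒
⠀⠀⠀⠒⠒⠒⣿⠿⠒⠴
⠀⠀⠀⠀⠀⠀⠀⠀⠀⠀
⠀⠀⠀⠀⠀⠀⠀⠀⠀⠀

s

⠀⠀⠀⠀⠒⠒⠿⠒⠒⠴
⠀⠀⠀⠒⠿⠂⣿⣿⣿⣿
⠀⠀⠀⠒⠿⠴⠂⠒⣿⣿
⠀⠀⠀⠴⠒⣿⠂⠿⣿⣿
⠀⠀⠀⠿⠒⠂⠴⠒⠒⠒
⠀⠀⠀⠒⣿⣾⠒⠴⣿⠒
⠀⠀⠀⠒⠒⠒⣿⠿⠒⠴
⠀⠀⠀⠴⣿⠂⠂⠒⠀⠀
⠀⠀⠀⠀⠀⠀⠀⠀⠀⠀
⠿⠿⠿⠿⠿⠿⠿⠿⠿⠿

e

⠀⠀⠀⠒⠒⠿⠒⠒⠴⠂
⠀⠀⠒⠿⠂⣿⣿⣿⣿⣿
⠀⠀⠒⠿⠴⠂⠒⣿⣿⣿
⠀⠀⠴⠒⣿⠂⠿⣿⣿⣿
⠀⠀⠿⠒⠂⠴⠒⠒⠒⠂
⠀⠀⠒⣿⠒⣾⠴⣿⠒⠒
⠀⠀⠒⠒⠒⣿⠿⠒⠴⠂
⠀⠀⠴⣿⠂⠂⠒⠴⠀⠀
⠀⠀⠀⠀⠀⠀⠀⠀⠀⠀
⠿⠿⠿⠿⠿⠿⠿⠿⠿⠿

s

⠀⠀⠒⠿⠂⣿⣿⣿⣿⣿
⠀⠀⠒⠿⠴⠂⠒⣿⣿⣿
⠀⠀⠴⠒⣿⠂⠿⣿⣿⣿
⠀⠀⠿⠒⠂⠴⠒⠒⠒⠂
⠀⠀⠒⣿⠒⠒⠴⣿⠒⠒
⠀⠀⠒⠒⠒⣾⠿⠒⠴⠂
⠀⠀⠴⣿⠂⠂⠒⠴⠀⠀
⠀⠀⠀⠿⣿⠴⠒⠒⠀⠀
⠿⠿⠿⠿⠿⠿⠿⠿⠿⠿
⠿⠿⠿⠿⠿⠿⠿⠿⠿⠿

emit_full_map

⠀⠒⠒⠿⠒⠒⠴⠂
⠒⠿⠂⣿⣿⣿⣿⣿
⠒⠿⠴⠂⠒⣿⣿⣿
⠴⠒⣿⠂⠿⣿⣿⣿
⠿⠒⠂⠴⠒⠒⠒⠂
⠒⣿⠒⠒⠴⣿⠒⠒
⠒⠒⠒⣾⠿⠒⠴⠂
⠴⣿⠂⠂⠒⠴⠀⠀
⠀⠿⣿⠴⠒⠒⠀⠀

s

⠀⠀⠒⠿⠴⠂⠒⣿⣿⣿
⠀⠀⠴⠒⣿⠂⠿⣿⣿⣿
⠀⠀⠿⠒⠂⠴⠒⠒⠒⠂
⠀⠀⠒⣿⠒⠒⠴⣿⠒⠒
⠀⠀⠒⠒⠒⣿⠿⠒⠴⠂
⠀⠀⠴⣿⠂⣾⠒⠴⠀⠀
⠀⠀⠀⠿⣿⠴⠒⠒⠀⠀
⠿⠿⠿⠿⠿⠿⠿⠿⠿⠿
⠿⠿⠿⠿⠿⠿⠿⠿⠿⠿
⠿⠿⠿⠿⠿⠿⠿⠿⠿⠿

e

⠀⠒⠿⠴⠂⠒⣿⣿⣿⠀
⠀⠴⠒⣿⠂⠿⣿⣿⣿⠀
⠀⠿⠒⠂⠴⠒⠒⠒⠂⠀
⠀⠒⣿⠒⠒⠴⣿⠒⠒⠀
⠀⠒⠒⠒⣿⠿⠒⠴⠂⠀
⠀⠴⣿⠂⠂⣾⠴⠂⠀⠀
⠀⠀⠿⣿⠴⠒⠒⠂⠀⠀
⠿⠿⠿⠿⠿⠿⠿⠿⠿⠿
⠿⠿⠿⠿⠿⠿⠿⠿⠿⠿
⠿⠿⠿⠿⠿⠿⠿⠿⠿⠿

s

⠀⠴⠒⣿⠂⠿⣿⣿⣿⠀
⠀⠿⠒⠂⠴⠒⠒⠒⠂⠀
⠀⠒⣿⠒⠒⠴⣿⠒⠒⠀
⠀⠒⠒⠒⣿⠿⠒⠴⠂⠀
⠀⠴⣿⠂⠂⠒⠴⠂⠀⠀
⠀⠀⠿⣿⠴⣾⠒⠂⠀⠀
⠿⠿⠿⠿⠿⠿⠿⠿⠿⠿
⠿⠿⠿⠿⠿⠿⠿⠿⠿⠿
⠿⠿⠿⠿⠿⠿⠿⠿⠿⠿
⠿⠿⠿⠿⠿⠿⠿⠿⠿⠿

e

⠴⠒⣿⠂⠿⣿⣿⣿⠀⠀
⠿⠒⠂⠴⠒⠒⠒⠂⠀⠀
⠒⣿⠒⠒⠴⣿⠒⠒⠀⠀
⠒⠒⠒⣿⠿⠒⠴⠂⠀⠀
⠴⣿⠂⠂⠒⠴⠂⣿⠀⠀
⠀⠿⣿⠴⠒⣾⠂⠒⠀⠀
⠿⠿⠿⠿⠿⠿⠿⠿⠿⠿
⠿⠿⠿⠿⠿⠿⠿⠿⠿⠿
⠿⠿⠿⠿⠿⠿⠿⠿⠿⠿
⠿⠿⠿⠿⠿⠿⠿⠿⠿⠿

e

⠒⣿⠂⠿⣿⣿⣿⠀⠀⠀
⠒⠂⠴⠒⠒⠒⠂⠀⠀⠀
⣿⠒⠒⠴⣿⠒⠒⠀⠀⠀
⠒⠒⣿⠿⠒⠴⠂⠂⠀⠀
⣿⠂⠂⠒⠴⠂⣿⠒⠀⠀
⠿⣿⠴⠒⠒⣾⠒⠴⠀⠀
⠿⠿⠿⠿⠿⠿⠿⠿⠿⠿
⠿⠿⠿⠿⠿⠿⠿⠿⠿⠿
⠿⠿⠿⠿⠿⠿⠿⠿⠿⠿
⠿⠿⠿⠿⠿⠿⠿⠿⠿⠿

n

⠿⠴⠂⠒⣿⣿⣿⠀⠀⠀
⠒⣿⠂⠿⣿⣿⣿⠀⠀⠀
⠒⠂⠴⠒⠒⠒⠂⠀⠀⠀
⣿⠒⠒⠴⣿⠒⠒⣿⠀⠀
⠒⠒⣿⠿⠒⠴⠂⠂⠀⠀
⣿⠂⠂⠒⠴⣾⣿⠒⠀⠀
⠿⣿⠴⠒⠒⠂⠒⠴⠀⠀
⠿⠿⠿⠿⠿⠿⠿⠿⠿⠿
⠿⠿⠿⠿⠿⠿⠿⠿⠿⠿
⠿⠿⠿⠿⠿⠿⠿⠿⠿⠿

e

⠴⠂⠒⣿⣿⣿⠀⠀⠀⠀
⣿⠂⠿⣿⣿⣿⠀⠀⠀⠀
⠂⠴⠒⠒⠒⠂⠀⠀⠀⠀
⠒⠒⠴⣿⠒⠒⣿⣿⠀⠀
⠒⣿⠿⠒⠴⠂⠂⣿⠀⠀
⠂⠂⠒⠴⠂⣾⠒⠿⠀⠀
⣿⠴⠒⠒⠂⠒⠴⠒⠀⠀
⠿⠿⠿⠿⠿⠿⠿⠿⠿⠿
⠿⠿⠿⠿⠿⠿⠿⠿⠿⠿
⠿⠿⠿⠿⠿⠿⠿⠿⠿⠿

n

⠂⣿⣿⣿⣿⣿⠀⠀⠀⠀
⠴⠂⠒⣿⣿⣿⠀⠀⠀⠀
⣿⠂⠿⣿⣿⣿⠀⠀⠀⠀
⠂⠴⠒⠒⠒⠂⣿⠿⠀⠀
⠒⠒⠴⣿⠒⠒⣿⣿⠀⠀
⠒⣿⠿⠒⠴⣾⠂⣿⠀⠀
⠂⠂⠒⠴⠂⣿⠒⠿⠀⠀
⣿⠴⠒⠒⠂⠒⠴⠒⠀⠀
⠿⠿⠿⠿⠿⠿⠿⠿⠿⠿
⠿⠿⠿⠿⠿⠿⠿⠿⠿⠿

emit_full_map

⠀⠒⠒⠿⠒⠒⠴⠂⠀⠀
⠒⠿⠂⣿⣿⣿⣿⣿⠀⠀
⠒⠿⠴⠂⠒⣿⣿⣿⠀⠀
⠴⠒⣿⠂⠿⣿⣿⣿⠀⠀
⠿⠒⠂⠴⠒⠒⠒⠂⣿⠿
⠒⣿⠒⠒⠴⣿⠒⠒⣿⣿
⠒⠒⠒⣿⠿⠒⠴⣾⠂⣿
⠴⣿⠂⠂⠒⠴⠂⣿⠒⠿
⠀⠿⣿⠴⠒⠒⠂⠒⠴⠒

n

⠒⠿⠒⠒⠴⠂⠀⠀⠀⠀
⠂⣿⣿⣿⣿⣿⠀⠀⠀⠀
⠴⠂⠒⣿⣿⣿⠀⠀⠀⠀
⣿⠂⠿⣿⣿⣿⠒⠴⠀⠀
⠂⠴⠒⠒⠒⠂⣿⠿⠀⠀
⠒⠒⠴⣿⠒⣾⣿⣿⠀⠀
⠒⣿⠿⠒⠴⠂⠂⣿⠀⠀
⠂⠂⠒⠴⠂⣿⠒⠿⠀⠀
⣿⠴⠒⠒⠂⠒⠴⠒⠀⠀
⠿⠿⠿⠿⠿⠿⠿⠿⠿⠿

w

⠒⠒⠿⠒⠒⠴⠂⠀⠀⠀
⠿⠂⣿⣿⣿⣿⣿⠀⠀⠀
⠿⠴⠂⠒⣿⣿⣿⠀⠀⠀
⠒⣿⠂⠿⣿⣿⣿⠒⠴⠀
⠒⠂⠴⠒⠒⠒⠂⣿⠿⠀
⣿⠒⠒⠴⣿⣾⠒⣿⣿⠀
⠒⠒⣿⠿⠒⠴⠂⠂⣿⠀
⣿⠂⠂⠒⠴⠂⣿⠒⠿⠀
⠿⣿⠴⠒⠒⠂⠒⠴⠒⠀
⠿⠿⠿⠿⠿⠿⠿⠿⠿⠿

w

⠀⠒⠒⠿⠒⠒⠴⠂⠀⠀
⠒⠿⠂⣿⣿⣿⣿⣿⠀⠀
⠒⠿⠴⠂⠒⣿⣿⣿⠀⠀
⠴⠒⣿⠂⠿⣿⣿⣿⠒⠴
⠿⠒⠂⠴⠒⠒⠒⠂⣿⠿
⠒⣿⠒⠒⠴⣾⠒⠒⣿⣿
⠒⠒⠒⣿⠿⠒⠴⠂⠂⣿
⠴⣿⠂⠂⠒⠴⠂⣿⠒⠿
⠀⠿⣿⠴⠒⠒⠂⠒⠴⠒
⠿⠿⠿⠿⠿⠿⠿⠿⠿⠿

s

⠒⠿⠂⣿⣿⣿⣿⣿⠀⠀
⠒⠿⠴⠂⠒⣿⣿⣿⠀⠀
⠴⠒⣿⠂⠿⣿⣿⣿⠒⠴
⠿⠒⠂⠴⠒⠒⠒⠂⣿⠿
⠒⣿⠒⠒⠴⣿⠒⠒⣿⣿
⠒⠒⠒⣿⠿⣾⠴⠂⠂⣿
⠴⣿⠂⠂⠒⠴⠂⣿⠒⠿
⠀⠿⣿⠴⠒⠒⠂⠒⠴⠒
⠿⠿⠿⠿⠿⠿⠿⠿⠿⠿
⠿⠿⠿⠿⠿⠿⠿⠿⠿⠿

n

⠀⠒⠒⠿⠒⠒⠴⠂⠀⠀
⠒⠿⠂⣿⣿⣿⣿⣿⠀⠀
⠒⠿⠴⠂⠒⣿⣿⣿⠀⠀
⠴⠒⣿⠂⠿⣿⣿⣿⠒⠴
⠿⠒⠂⠴⠒⠒⠒⠂⣿⠿
⠒⣿⠒⠒⠴⣾⠒⠒⣿⣿
⠒⠒⠒⣿⠿⠒⠴⠂⠂⣿
⠴⣿⠂⠂⠒⠴⠂⣿⠒⠿
⠀⠿⣿⠴⠒⠒⠂⠒⠴⠒
⠿⠿⠿⠿⠿⠿⠿⠿⠿⠿

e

⠒⠒⠿⠒⠒⠴⠂⠀⠀⠀
⠿⠂⣿⣿⣿⣿⣿⠀⠀⠀
⠿⠴⠂⠒⣿⣿⣿⠀⠀⠀
⠒⣿⠂⠿⣿⣿⣿⠒⠴⠀
⠒⠂⠴⠒⠒⠒⠂⣿⠿⠀
⣿⠒⠒⠴⣿⣾⠒⣿⣿⠀
⠒⠒⣿⠿⠒⠴⠂⠂⣿⠀
⣿⠂⠂⠒⠴⠂⣿⠒⠿⠀
⠿⣿⠴⠒⠒⠂⠒⠴⠒⠀
⠿⠿⠿⠿⠿⠿⠿⠿⠿⠿

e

⠒⠿⠒⠒⠴⠂⠀⠀⠀⠀
⠂⣿⣿⣿⣿⣿⠀⠀⠀⠀
⠴⠂⠒⣿⣿⣿⠀⠀⠀⠀
⣿⠂⠿⣿⣿⣿⠒⠴⠀⠀
⠂⠴⠒⠒⠒⠂⣿⠿⠀⠀
⠒⠒⠴⣿⠒⣾⣿⣿⠀⠀
⠒⣿⠿⠒⠴⠂⠂⣿⠀⠀
⠂⠂⠒⠴⠂⣿⠒⠿⠀⠀
⣿⠴⠒⠒⠂⠒⠴⠒⠀⠀
⠿⠿⠿⠿⠿⠿⠿⠿⠿⠿

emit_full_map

⠀⠒⠒⠿⠒⠒⠴⠂⠀⠀
⠒⠿⠂⣿⣿⣿⣿⣿⠀⠀
⠒⠿⠴⠂⠒⣿⣿⣿⠀⠀
⠴⠒⣿⠂⠿⣿⣿⣿⠒⠴
⠿⠒⠂⠴⠒⠒⠒⠂⣿⠿
⠒⣿⠒⠒⠴⣿⠒⣾⣿⣿
⠒⠒⠒⣿⠿⠒⠴⠂⠂⣿
⠴⣿⠂⠂⠒⠴⠂⣿⠒⠿
⠀⠿⣿⠴⠒⠒⠂⠒⠴⠒


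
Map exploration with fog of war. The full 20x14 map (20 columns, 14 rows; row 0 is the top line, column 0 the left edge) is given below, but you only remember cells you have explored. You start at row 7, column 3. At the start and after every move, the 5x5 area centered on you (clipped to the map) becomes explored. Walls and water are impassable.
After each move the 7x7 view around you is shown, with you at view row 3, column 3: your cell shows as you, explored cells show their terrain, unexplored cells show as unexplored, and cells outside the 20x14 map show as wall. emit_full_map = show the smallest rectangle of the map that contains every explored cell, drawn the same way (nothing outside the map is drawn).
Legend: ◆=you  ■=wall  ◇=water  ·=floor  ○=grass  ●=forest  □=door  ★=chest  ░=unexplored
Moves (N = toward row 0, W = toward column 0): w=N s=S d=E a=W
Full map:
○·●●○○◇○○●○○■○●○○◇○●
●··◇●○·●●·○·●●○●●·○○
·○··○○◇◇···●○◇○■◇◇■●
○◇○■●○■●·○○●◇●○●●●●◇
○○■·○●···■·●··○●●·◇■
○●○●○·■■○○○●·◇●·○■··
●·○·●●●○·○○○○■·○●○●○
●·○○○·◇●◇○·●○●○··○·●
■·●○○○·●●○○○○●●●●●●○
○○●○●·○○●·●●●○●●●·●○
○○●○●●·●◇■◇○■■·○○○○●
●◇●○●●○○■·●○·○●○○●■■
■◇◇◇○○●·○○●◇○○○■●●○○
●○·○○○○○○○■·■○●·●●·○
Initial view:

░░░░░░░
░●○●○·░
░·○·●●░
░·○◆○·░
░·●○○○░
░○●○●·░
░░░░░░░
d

░░░░░░░
●○●○·■░
·○·●●●░
·○○◆·◇░
·●○○○·░
○●○●·○░
░░░░░░░

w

░░░░░░░
░■·○●·░
●○●○·■░
·○·◆●●░
·○○○·◇░
·●○○○·░
○●○●·○░

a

░░░░░░░
░○■·○●·
░●○●○·■
░·○◆●●●
░·○○○·◇
░·●○○○·
░○●○●·○

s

░○■·○●·
░●○●○·■
░·○·●●●
░·○◆○·◇
░·●○○○·
░○●○●·○
░░░░░░░

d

○■·○●·░
●○●○·■░
·○·●●●░
·○○◆·◇░
·●○○○·░
○●○●·○░
░░░░░░░

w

░░░░░░░
○■·○●·░
●○●○·■░
·○·◆●●░
·○○○·◇░
·●○○○·░
○●○●·○░

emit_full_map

○■·○●·
●○●○·■
·○·◆●●
·○○○·◇
·●○○○·
○●○●·○

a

░░░░░░░
░○■·○●·
░●○●○·■
░·○◆●●●
░·○○○·◇
░·●○○○·
░○●○●·○

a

■░░░░░░
■○○■·○●
■○●○●○·
■●·◆·●●
■●·○○○·
■■·●○○○
■░○●○●·

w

■░░░░░░
■○◇○■●░
■○○■·○●
■○●◆●○·
■●·○·●●
■●·○○○·
■■·●○○○

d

░░░░░░░
○◇○■●○░
○○■·○●·
○●○◆○·■
●·○·●●●
●·○○○·◇
■·●○○○·

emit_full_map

○◇○■●○░
○○■·○●·
○●○◆○·■
●·○·●●●
●·○○○·◇
■·●○○○·
░○●○●·○

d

░░░░░░░
◇○■●○■░
○■·○●·░
●○●◆·■░
·○·●●●░
·○○○·◇░
·●○○○·░

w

░░░░░░░
░··○○◇░
◇○■●○■░
○■·◆●·░
●○●○·■░
·○·●●●░
·○○○·◇░

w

░░░░░░░
░·◇●○·░
░··○○◇░
◇○■◆○■░
○■·○●·░
●○●○·■░
·○·●●●░

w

■■■■■■■
░●●○○◇░
░·◇●○·░
░··◆○◇░
◇○■●○■░
○■·○●·░
●○●○·■░

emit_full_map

░░●●○○◇
░░·◇●○·
░░··◆○◇
○◇○■●○■
○○■·○●·
○●○●○·■
●·○·●●●
●·○○○·◇
■·●○○○·
░○●○●·○


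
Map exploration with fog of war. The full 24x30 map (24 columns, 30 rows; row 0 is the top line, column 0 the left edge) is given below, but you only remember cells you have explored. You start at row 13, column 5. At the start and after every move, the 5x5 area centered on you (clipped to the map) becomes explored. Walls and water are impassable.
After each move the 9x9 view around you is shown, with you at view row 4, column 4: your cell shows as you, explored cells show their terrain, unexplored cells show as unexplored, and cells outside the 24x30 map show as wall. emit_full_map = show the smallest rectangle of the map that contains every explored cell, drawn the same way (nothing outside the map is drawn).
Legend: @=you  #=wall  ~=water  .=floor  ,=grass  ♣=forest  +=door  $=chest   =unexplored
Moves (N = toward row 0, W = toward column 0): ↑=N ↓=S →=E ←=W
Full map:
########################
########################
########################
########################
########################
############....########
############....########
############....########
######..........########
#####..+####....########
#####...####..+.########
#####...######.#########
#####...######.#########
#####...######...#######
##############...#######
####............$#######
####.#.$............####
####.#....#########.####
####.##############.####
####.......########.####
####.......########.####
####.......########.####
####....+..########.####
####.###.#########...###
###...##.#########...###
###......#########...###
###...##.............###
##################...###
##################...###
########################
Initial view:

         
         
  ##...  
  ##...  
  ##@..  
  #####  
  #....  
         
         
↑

         
         
  ##...  
  ##...  
  ##@..  
  ##...  
  #####  
  #....  
         

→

         
         
 ##...#  
 ##...#  
 ##.@.#  
 ##...#  
 ######  
 #....   
         

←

         
         
  ##...# 
  ##...# 
  ##@..# 
  ##...# 
  ###### 
  #....  
         

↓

         
  ##...# 
  ##...# 
  ##...# 
  ##@..# 
  ###### 
  #....  
         
         

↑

         
         
  ##...# 
  ##...# 
  ##@..# 
  ##...# 
  ###### 
  #....  
         

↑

         
         
  ##..+  
  ##...# 
  ##@..# 
  ##...# 
  ##...# 
  ###### 
  #....  

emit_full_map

##..+ 
##...#
##@..#
##...#
##...#
######
#.... 

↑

         
         
  ###..  
  ##..+  
  ##@..# 
  ##...# 
  ##...# 
  ##...# 
  ###### 

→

         
         
 ###...  
 ##..+#  
 ##.@.#  
 ##...#  
 ##...#  
 ##...#  
 ######  

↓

         
 ###...  
 ##..+#  
 ##...#  
 ##.@.#  
 ##...#  
 ##...#  
 ######  
 #....   

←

         
  ###... 
  ##..+# 
  ##...# 
  ##@..# 
  ##...# 
  ##...# 
  ###### 
  #....  

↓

  ###... 
  ##..+# 
  ##...# 
  ##...# 
  ##@..# 
  ##...# 
  ###### 
  #....  
         

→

 ###...  
 ##..+#  
 ##...#  
 ##...#  
 ##.@.#  
 ##...#  
 ######  
 #....   
         

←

  ###... 
  ##..+# 
  ##...# 
  ##...# 
  ##@..# 
  ##...# 
  ###### 
  #....  
         

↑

         
  ###... 
  ##..+# 
  ##...# 
  ##@..# 
  ##...# 
  ##...# 
  ###### 
  #....  

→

         
 ###...  
 ##..+#  
 ##...#  
 ##.@.#  
 ##...#  
 ##...#  
 ######  
 #....   


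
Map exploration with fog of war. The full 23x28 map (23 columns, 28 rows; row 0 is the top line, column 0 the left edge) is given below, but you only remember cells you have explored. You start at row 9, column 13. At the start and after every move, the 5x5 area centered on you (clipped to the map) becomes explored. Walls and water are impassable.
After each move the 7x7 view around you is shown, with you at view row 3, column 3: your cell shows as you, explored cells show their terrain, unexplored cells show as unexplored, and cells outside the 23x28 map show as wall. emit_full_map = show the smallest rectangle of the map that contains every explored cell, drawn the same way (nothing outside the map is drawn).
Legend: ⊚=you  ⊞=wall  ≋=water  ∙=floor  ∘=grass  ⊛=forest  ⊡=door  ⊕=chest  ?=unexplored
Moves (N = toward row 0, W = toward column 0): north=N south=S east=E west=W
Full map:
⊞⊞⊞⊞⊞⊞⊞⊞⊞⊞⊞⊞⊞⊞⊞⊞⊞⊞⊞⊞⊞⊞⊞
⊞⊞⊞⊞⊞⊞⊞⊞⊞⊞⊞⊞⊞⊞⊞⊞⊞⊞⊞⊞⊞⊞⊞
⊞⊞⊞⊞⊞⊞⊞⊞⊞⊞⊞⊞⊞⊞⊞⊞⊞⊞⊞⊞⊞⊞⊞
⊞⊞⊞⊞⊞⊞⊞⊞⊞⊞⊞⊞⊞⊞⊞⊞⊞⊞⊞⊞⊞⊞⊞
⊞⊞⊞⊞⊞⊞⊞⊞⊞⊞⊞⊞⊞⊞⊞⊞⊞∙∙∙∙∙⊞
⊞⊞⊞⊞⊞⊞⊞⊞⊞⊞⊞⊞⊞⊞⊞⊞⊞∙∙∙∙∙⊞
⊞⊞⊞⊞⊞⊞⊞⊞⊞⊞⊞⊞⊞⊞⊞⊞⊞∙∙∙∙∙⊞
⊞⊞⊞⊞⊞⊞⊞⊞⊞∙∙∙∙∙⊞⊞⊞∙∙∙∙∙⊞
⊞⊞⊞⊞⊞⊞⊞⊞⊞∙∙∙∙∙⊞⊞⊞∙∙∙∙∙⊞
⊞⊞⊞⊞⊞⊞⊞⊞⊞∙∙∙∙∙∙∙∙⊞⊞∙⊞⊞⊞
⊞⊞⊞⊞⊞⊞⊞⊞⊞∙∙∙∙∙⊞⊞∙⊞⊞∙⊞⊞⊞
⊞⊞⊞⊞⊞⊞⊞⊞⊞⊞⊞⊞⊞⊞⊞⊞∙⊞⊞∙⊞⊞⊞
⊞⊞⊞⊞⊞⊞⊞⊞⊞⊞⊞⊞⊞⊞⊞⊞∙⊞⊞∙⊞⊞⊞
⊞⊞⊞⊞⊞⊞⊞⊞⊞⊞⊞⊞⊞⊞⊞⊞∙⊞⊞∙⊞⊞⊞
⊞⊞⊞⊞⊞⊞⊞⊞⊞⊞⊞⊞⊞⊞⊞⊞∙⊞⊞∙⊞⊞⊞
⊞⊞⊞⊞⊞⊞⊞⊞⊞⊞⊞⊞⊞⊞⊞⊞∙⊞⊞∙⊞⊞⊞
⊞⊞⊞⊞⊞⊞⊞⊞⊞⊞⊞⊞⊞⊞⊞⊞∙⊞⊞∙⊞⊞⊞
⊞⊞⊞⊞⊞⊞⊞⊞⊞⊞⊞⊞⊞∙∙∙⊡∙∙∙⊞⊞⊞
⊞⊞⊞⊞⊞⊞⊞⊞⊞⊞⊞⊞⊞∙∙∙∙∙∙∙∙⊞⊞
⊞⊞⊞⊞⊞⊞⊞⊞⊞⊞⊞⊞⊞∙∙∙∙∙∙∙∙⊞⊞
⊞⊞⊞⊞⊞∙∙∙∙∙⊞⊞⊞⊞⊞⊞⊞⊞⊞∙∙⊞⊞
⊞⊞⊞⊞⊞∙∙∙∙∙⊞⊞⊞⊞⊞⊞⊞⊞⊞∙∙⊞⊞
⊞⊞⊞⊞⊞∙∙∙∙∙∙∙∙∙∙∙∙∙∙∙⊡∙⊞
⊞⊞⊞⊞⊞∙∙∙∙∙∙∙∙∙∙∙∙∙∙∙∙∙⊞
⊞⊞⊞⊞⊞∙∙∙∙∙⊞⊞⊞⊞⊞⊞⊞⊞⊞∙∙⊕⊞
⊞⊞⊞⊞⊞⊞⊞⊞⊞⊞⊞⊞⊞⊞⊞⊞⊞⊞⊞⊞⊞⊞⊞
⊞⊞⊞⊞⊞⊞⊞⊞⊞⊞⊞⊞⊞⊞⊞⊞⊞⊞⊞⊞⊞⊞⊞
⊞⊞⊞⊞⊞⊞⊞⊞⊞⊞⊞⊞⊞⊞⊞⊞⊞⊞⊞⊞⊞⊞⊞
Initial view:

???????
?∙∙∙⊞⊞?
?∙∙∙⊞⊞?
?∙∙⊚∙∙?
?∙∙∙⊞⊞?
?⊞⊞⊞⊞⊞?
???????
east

???????
∙∙∙⊞⊞⊞?
∙∙∙⊞⊞⊞?
∙∙∙⊚∙∙?
∙∙∙⊞⊞∙?
⊞⊞⊞⊞⊞∙?
???????

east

???????
∙∙⊞⊞⊞∙?
∙∙⊞⊞⊞∙?
∙∙∙⊚∙⊞?
∙∙⊞⊞∙⊞?
⊞⊞⊞⊞∙⊞?
???????

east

???????
∙⊞⊞⊞∙∙?
∙⊞⊞⊞∙∙?
∙∙∙⊚⊞⊞?
∙⊞⊞∙⊞⊞?
⊞⊞⊞∙⊞⊞?
???????

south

∙⊞⊞⊞∙∙?
∙⊞⊞⊞∙∙?
∙∙∙∙⊞⊞?
∙⊞⊞⊚⊞⊞?
⊞⊞⊞∙⊞⊞?
?⊞⊞∙⊞⊞?
???????

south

∙⊞⊞⊞∙∙?
∙∙∙∙⊞⊞?
∙⊞⊞∙⊞⊞?
⊞⊞⊞⊚⊞⊞?
?⊞⊞∙⊞⊞?
?⊞⊞∙⊞⊞?
???????

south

∙∙∙∙⊞⊞?
∙⊞⊞∙⊞⊞?
⊞⊞⊞∙⊞⊞?
?⊞⊞⊚⊞⊞?
?⊞⊞∙⊞⊞?
?⊞⊞∙⊞⊞?
???????

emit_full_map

∙∙∙⊞⊞⊞∙∙
∙∙∙⊞⊞⊞∙∙
∙∙∙∙∙∙⊞⊞
∙∙∙⊞⊞∙⊞⊞
⊞⊞⊞⊞⊞∙⊞⊞
???⊞⊞⊚⊞⊞
???⊞⊞∙⊞⊞
???⊞⊞∙⊞⊞

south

∙⊞⊞∙⊞⊞?
⊞⊞⊞∙⊞⊞?
?⊞⊞∙⊞⊞?
?⊞⊞⊚⊞⊞?
?⊞⊞∙⊞⊞?
?⊞⊞∙⊞⊞?
???????

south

⊞⊞⊞∙⊞⊞?
?⊞⊞∙⊞⊞?
?⊞⊞∙⊞⊞?
?⊞⊞⊚⊞⊞?
?⊞⊞∙⊞⊞?
?⊞⊞∙⊞⊞?
???????

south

?⊞⊞∙⊞⊞?
?⊞⊞∙⊞⊞?
?⊞⊞∙⊞⊞?
?⊞⊞⊚⊞⊞?
?⊞⊞∙⊞⊞?
?∙∙⊡∙∙?
???????

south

?⊞⊞∙⊞⊞?
?⊞⊞∙⊞⊞?
?⊞⊞∙⊞⊞?
?⊞⊞⊚⊞⊞?
?∙∙⊡∙∙?
?∙∙∙∙∙?
???????

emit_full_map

∙∙∙⊞⊞⊞∙∙
∙∙∙⊞⊞⊞∙∙
∙∙∙∙∙∙⊞⊞
∙∙∙⊞⊞∙⊞⊞
⊞⊞⊞⊞⊞∙⊞⊞
???⊞⊞∙⊞⊞
???⊞⊞∙⊞⊞
???⊞⊞∙⊞⊞
???⊞⊞∙⊞⊞
???⊞⊞⊚⊞⊞
???∙∙⊡∙∙
???∙∙∙∙∙

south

?⊞⊞∙⊞⊞?
?⊞⊞∙⊞⊞?
?⊞⊞∙⊞⊞?
?∙∙⊚∙∙?
?∙∙∙∙∙?
?∙∙∙∙∙?
???????

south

?⊞⊞∙⊞⊞?
?⊞⊞∙⊞⊞?
?∙∙⊡∙∙?
?∙∙⊚∙∙?
?∙∙∙∙∙?
?⊞⊞⊞⊞⊞?
???????

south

?⊞⊞∙⊞⊞?
?∙∙⊡∙∙?
?∙∙∙∙∙?
?∙∙⊚∙∙?
?⊞⊞⊞⊞⊞?
?⊞⊞⊞⊞⊞?
???????

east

⊞⊞∙⊞⊞??
∙∙⊡∙∙∙?
∙∙∙∙∙∙?
∙∙∙⊚∙∙?
⊞⊞⊞⊞⊞∙?
⊞⊞⊞⊞⊞∙?
???????

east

⊞∙⊞⊞???
∙⊡∙∙∙⊞?
∙∙∙∙∙∙?
∙∙∙⊚∙∙?
⊞⊞⊞⊞∙∙?
⊞⊞⊞⊞∙∙?
???????

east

∙⊞⊞????
⊡∙∙∙⊞⊞?
∙∙∙∙∙⊞?
∙∙∙⊚∙⊞?
⊞⊞⊞∙∙⊞?
⊞⊞⊞∙∙⊞?
???????

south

⊡∙∙∙⊞⊞?
∙∙∙∙∙⊞?
∙∙∙∙∙⊞?
⊞⊞⊞⊚∙⊞?
⊞⊞⊞∙∙⊞?
?∙∙∙⊡∙?
???????

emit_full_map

∙∙∙⊞⊞⊞∙∙???
∙∙∙⊞⊞⊞∙∙???
∙∙∙∙∙∙⊞⊞???
∙∙∙⊞⊞∙⊞⊞???
⊞⊞⊞⊞⊞∙⊞⊞???
???⊞⊞∙⊞⊞???
???⊞⊞∙⊞⊞???
???⊞⊞∙⊞⊞???
???⊞⊞∙⊞⊞???
???⊞⊞∙⊞⊞???
???∙∙⊡∙∙∙⊞⊞
???∙∙∙∙∙∙∙⊞
???∙∙∙∙∙∙∙⊞
???⊞⊞⊞⊞⊞⊚∙⊞
???⊞⊞⊞⊞⊞∙∙⊞
??????∙∙∙⊡∙

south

∙∙∙∙∙⊞?
∙∙∙∙∙⊞?
⊞⊞⊞∙∙⊞?
⊞⊞⊞⊚∙⊞?
?∙∙∙⊡∙?
?∙∙∙∙∙?
???????

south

∙∙∙∙∙⊞?
⊞⊞⊞∙∙⊞?
⊞⊞⊞∙∙⊞?
?∙∙⊚⊡∙?
?∙∙∙∙∙?
?⊞⊞∙∙⊕?
???????

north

∙∙∙∙∙⊞?
∙∙∙∙∙⊞?
⊞⊞⊞∙∙⊞?
⊞⊞⊞⊚∙⊞?
?∙∙∙⊡∙?
?∙∙∙∙∙?
?⊞⊞∙∙⊕?

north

⊡∙∙∙⊞⊞?
∙∙∙∙∙⊞?
∙∙∙∙∙⊞?
⊞⊞⊞⊚∙⊞?
⊞⊞⊞∙∙⊞?
?∙∙∙⊡∙?
?∙∙∙∙∙?

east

∙∙∙⊞⊞?⊞
∙∙∙∙⊞⊞⊞
∙∙∙∙⊞⊞⊞
⊞⊞∙⊚⊞⊞⊞
⊞⊞∙∙⊞⊞⊞
∙∙∙⊡∙⊞⊞
∙∙∙∙∙?⊞

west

⊡∙∙∙⊞⊞?
∙∙∙∙∙⊞⊞
∙∙∙∙∙⊞⊞
⊞⊞⊞⊚∙⊞⊞
⊞⊞⊞∙∙⊞⊞
?∙∙∙⊡∙⊞
?∙∙∙∙∙?

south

∙∙∙∙∙⊞⊞
∙∙∙∙∙⊞⊞
⊞⊞⊞∙∙⊞⊞
⊞⊞⊞⊚∙⊞⊞
?∙∙∙⊡∙⊞
?∙∙∙∙∙?
?⊞⊞∙∙⊕?

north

⊡∙∙∙⊞⊞?
∙∙∙∙∙⊞⊞
∙∙∙∙∙⊞⊞
⊞⊞⊞⊚∙⊞⊞
⊞⊞⊞∙∙⊞⊞
?∙∙∙⊡∙⊞
?∙∙∙∙∙?

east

∙∙∙⊞⊞?⊞
∙∙∙∙⊞⊞⊞
∙∙∙∙⊞⊞⊞
⊞⊞∙⊚⊞⊞⊞
⊞⊞∙∙⊞⊞⊞
∙∙∙⊡∙⊞⊞
∙∙∙∙∙?⊞

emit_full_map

∙∙∙⊞⊞⊞∙∙????
∙∙∙⊞⊞⊞∙∙????
∙∙∙∙∙∙⊞⊞????
∙∙∙⊞⊞∙⊞⊞????
⊞⊞⊞⊞⊞∙⊞⊞????
???⊞⊞∙⊞⊞????
???⊞⊞∙⊞⊞????
???⊞⊞∙⊞⊞????
???⊞⊞∙⊞⊞????
???⊞⊞∙⊞⊞????
???∙∙⊡∙∙∙⊞⊞?
???∙∙∙∙∙∙∙⊞⊞
???∙∙∙∙∙∙∙⊞⊞
???⊞⊞⊞⊞⊞∙⊚⊞⊞
???⊞⊞⊞⊞⊞∙∙⊞⊞
??????∙∙∙⊡∙⊞
??????∙∙∙∙∙?
??????⊞⊞∙∙⊕?

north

⊞⊞????⊞
∙∙∙⊞⊞⊞⊞
∙∙∙∙⊞⊞⊞
∙∙∙⊚⊞⊞⊞
⊞⊞∙∙⊞⊞⊞
⊞⊞∙∙⊞⊞⊞
∙∙∙⊡∙⊞⊞

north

⊞⊞????⊞
⊞⊞∙⊞⊞⊞⊞
∙∙∙⊞⊞⊞⊞
∙∙∙⊚⊞⊞⊞
∙∙∙∙⊞⊞⊞
⊞⊞∙∙⊞⊞⊞
⊞⊞∙∙⊞⊞⊞

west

∙⊞⊞????
∙⊞⊞∙⊞⊞⊞
⊡∙∙∙⊞⊞⊞
∙∙∙⊚∙⊞⊞
∙∙∙∙∙⊞⊞
⊞⊞⊞∙∙⊞⊞
⊞⊞⊞∙∙⊞⊞

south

∙⊞⊞∙⊞⊞⊞
⊡∙∙∙⊞⊞⊞
∙∙∙∙∙⊞⊞
∙∙∙⊚∙⊞⊞
⊞⊞⊞∙∙⊞⊞
⊞⊞⊞∙∙⊞⊞
?∙∙∙⊡∙⊞

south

⊡∙∙∙⊞⊞⊞
∙∙∙∙∙⊞⊞
∙∙∙∙∙⊞⊞
⊞⊞⊞⊚∙⊞⊞
⊞⊞⊞∙∙⊞⊞
?∙∙∙⊡∙⊞
?∙∙∙∙∙?

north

∙⊞⊞∙⊞⊞⊞
⊡∙∙∙⊞⊞⊞
∙∙∙∙∙⊞⊞
∙∙∙⊚∙⊞⊞
⊞⊞⊞∙∙⊞⊞
⊞⊞⊞∙∙⊞⊞
?∙∙∙⊡∙⊞

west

⊞∙⊞⊞∙⊞⊞
∙⊡∙∙∙⊞⊞
∙∙∙∙∙∙⊞
∙∙∙⊚∙∙⊞
⊞⊞⊞⊞∙∙⊞
⊞⊞⊞⊞∙∙⊞
??∙∙∙⊡∙
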